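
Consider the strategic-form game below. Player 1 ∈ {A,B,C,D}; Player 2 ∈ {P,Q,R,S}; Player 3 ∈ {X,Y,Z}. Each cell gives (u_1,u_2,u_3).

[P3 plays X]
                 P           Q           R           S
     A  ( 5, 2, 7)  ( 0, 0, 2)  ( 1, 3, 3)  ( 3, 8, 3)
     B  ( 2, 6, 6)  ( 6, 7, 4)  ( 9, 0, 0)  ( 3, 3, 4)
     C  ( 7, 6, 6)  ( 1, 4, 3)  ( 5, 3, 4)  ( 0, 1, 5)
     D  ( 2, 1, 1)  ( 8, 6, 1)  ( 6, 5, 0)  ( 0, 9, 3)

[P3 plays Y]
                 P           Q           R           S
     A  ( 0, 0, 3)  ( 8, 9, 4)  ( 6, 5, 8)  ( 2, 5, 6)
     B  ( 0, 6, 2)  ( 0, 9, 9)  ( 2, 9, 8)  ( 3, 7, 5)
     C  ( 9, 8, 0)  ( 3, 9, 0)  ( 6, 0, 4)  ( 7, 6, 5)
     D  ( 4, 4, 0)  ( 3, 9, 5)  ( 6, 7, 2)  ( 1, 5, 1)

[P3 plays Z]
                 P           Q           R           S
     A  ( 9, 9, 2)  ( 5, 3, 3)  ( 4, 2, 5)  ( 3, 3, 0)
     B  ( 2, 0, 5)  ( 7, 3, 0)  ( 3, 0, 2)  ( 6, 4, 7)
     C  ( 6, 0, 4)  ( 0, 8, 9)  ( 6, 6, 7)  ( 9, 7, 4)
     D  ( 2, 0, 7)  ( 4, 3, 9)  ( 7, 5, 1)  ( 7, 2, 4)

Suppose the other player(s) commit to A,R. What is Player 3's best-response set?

argmax u_3 = {Y}

u_3(X vs A,R) = 3
u_3(Y vs A,R) = 8
u_3(Z vs A,R) = 5
max payoff 8 at {Y}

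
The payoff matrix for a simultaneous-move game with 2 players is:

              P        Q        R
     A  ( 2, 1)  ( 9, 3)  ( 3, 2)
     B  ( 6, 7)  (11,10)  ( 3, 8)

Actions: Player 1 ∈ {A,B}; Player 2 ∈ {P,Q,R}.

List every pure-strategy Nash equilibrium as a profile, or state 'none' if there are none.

NE set: (B,Q)

(A,P): not NE [P1→B gives 6>2; P2→Q gives 3>1]
(A,Q): not NE [P1→B gives 11>9]
(A,R): not NE [P2→Q gives 3>2]
(B,P): not NE [P2→Q gives 10>7]
(B,Q): NE
(B,R): not NE [P2→Q gives 10>8]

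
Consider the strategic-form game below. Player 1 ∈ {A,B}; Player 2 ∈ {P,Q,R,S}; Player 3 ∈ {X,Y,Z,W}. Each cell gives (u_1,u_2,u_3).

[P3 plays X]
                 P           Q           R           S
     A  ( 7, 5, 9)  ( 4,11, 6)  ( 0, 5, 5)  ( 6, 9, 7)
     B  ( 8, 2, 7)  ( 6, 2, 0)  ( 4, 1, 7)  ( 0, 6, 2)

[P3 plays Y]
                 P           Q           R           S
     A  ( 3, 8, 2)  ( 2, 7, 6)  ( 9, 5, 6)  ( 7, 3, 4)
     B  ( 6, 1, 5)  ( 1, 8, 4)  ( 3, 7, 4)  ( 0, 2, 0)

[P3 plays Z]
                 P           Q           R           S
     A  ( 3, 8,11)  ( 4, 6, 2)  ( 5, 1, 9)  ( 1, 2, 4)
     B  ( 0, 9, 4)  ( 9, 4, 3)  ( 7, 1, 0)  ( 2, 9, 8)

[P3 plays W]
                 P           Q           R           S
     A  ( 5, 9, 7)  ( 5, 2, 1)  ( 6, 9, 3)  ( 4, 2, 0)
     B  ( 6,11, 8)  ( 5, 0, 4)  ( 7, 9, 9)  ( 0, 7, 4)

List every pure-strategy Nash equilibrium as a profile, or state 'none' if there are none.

(A,P,X): not NE [P1→B gives 8>7; P2→Q gives 11>5; P3→Z gives 11>9]
(A,P,Y): not NE [P1→B gives 6>3; P3→Z gives 11>2]
(A,P,Z): NE
(A,P,W): not NE [P1→B gives 6>5; P3→Z gives 11>7]
(A,Q,X): not NE [P1→B gives 6>4]
(A,Q,Y): not NE [P2→P gives 8>7]
(A,Q,Z): not NE [P1→B gives 9>4; P2→P gives 8>6; P3→Y gives 6>2]
(A,Q,W): not NE [P2→R gives 9>2; P3→Y gives 6>1]
(A,R,X): not NE [P1→B gives 4>0; P2→Q gives 11>5; P3→Z gives 9>5]
(A,R,Y): not NE [P2→P gives 8>5; P3→Z gives 9>6]
(A,R,Z): not NE [P1→B gives 7>5; P2→P gives 8>1]
(A,R,W): not NE [P1→B gives 7>6; P3→Z gives 9>3]
(A,S,X): not NE [P2→Q gives 11>9]
(A,S,Y): not NE [P2→P gives 8>3; P3→X gives 7>4]
(A,S,Z): not NE [P1→B gives 2>1; P2→P gives 8>2; P3→X gives 7>4]
(A,S,W): not NE [P2→R gives 9>2; P3→X gives 7>0]
(B,P,X): not NE [P2→S gives 6>2; P3→W gives 8>7]
(B,P,Y): not NE [P2→Q gives 8>1; P3→W gives 8>5]
(B,P,Z): not NE [P1→A gives 3>0; P3→W gives 8>4]
(B,P,W): NE
(B,Q,X): not NE [P2→S gives 6>2; P3→W gives 4>0]
(B,Q,Y): not NE [P1→A gives 2>1]
(B,Q,Z): not NE [P2→S gives 9>4; P3→W gives 4>3]
(B,Q,W): not NE [P2→P gives 11>0]
(B,R,X): not NE [P2→S gives 6>1; P3→W gives 9>7]
(B,R,Y): not NE [P1→A gives 9>3; P2→Q gives 8>7; P3→W gives 9>4]
(B,R,Z): not NE [P2→S gives 9>1; P3→W gives 9>0]
(B,R,W): not NE [P2→P gives 11>9]
(B,S,X): not NE [P1→A gives 6>0; P3→Z gives 8>2]
(B,S,Y): not NE [P1→A gives 7>0; P2→Q gives 8>2; P3→Z gives 8>0]
(B,S,Z): NE
(B,S,W): not NE [P1→A gives 4>0; P2→P gives 11>7; P3→Z gives 8>4]

Nash profiles: (A,P,Z), (B,P,W), (B,S,Z)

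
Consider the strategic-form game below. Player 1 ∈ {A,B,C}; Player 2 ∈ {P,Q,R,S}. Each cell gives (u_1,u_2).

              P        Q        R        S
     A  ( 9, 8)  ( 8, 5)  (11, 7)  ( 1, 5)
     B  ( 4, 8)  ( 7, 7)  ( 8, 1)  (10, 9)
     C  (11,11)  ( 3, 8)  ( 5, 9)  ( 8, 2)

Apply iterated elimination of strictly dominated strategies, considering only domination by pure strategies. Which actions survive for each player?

P2 drop Q (P beats it: A:8>5 B:8>7 C:11>8)
P2 drop R (P beats it: A:8>7 B:8>1 C:11>9)
P1 drop A (C beats it: P:11>9 S:8>1)
P1→{B,C} P2→{P,S}

IESDS → P1:{B,C} P2:{P,S}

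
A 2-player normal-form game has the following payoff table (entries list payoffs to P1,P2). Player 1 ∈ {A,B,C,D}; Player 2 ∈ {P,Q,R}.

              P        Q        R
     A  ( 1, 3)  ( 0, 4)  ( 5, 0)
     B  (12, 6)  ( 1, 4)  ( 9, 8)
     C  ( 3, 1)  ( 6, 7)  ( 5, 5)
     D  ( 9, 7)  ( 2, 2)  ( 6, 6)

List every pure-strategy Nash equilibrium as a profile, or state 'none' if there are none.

(A,P): not NE [P1→B gives 12>1; P2→Q gives 4>3]
(A,Q): not NE [P1→C gives 6>0]
(A,R): not NE [P1→B gives 9>5; P2→Q gives 4>0]
(B,P): not NE [P2→R gives 8>6]
(B,Q): not NE [P1→C gives 6>1; P2→R gives 8>4]
(B,R): NE
(C,P): not NE [P1→B gives 12>3; P2→Q gives 7>1]
(C,Q): NE
(C,R): not NE [P1→B gives 9>5; P2→Q gives 7>5]
(D,P): not NE [P1→B gives 12>9]
(D,Q): not NE [P1→C gives 6>2; P2→P gives 7>2]
(D,R): not NE [P1→B gives 9>6; P2→P gives 7>6]

NE set: (B,R), (C,Q)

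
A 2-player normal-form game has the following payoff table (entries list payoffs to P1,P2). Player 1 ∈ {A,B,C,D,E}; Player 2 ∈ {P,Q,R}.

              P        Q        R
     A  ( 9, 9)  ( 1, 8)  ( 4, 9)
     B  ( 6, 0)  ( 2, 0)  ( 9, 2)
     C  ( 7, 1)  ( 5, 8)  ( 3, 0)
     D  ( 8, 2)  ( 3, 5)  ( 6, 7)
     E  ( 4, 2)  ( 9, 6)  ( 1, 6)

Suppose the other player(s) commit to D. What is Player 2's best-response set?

u_2(P vs D) = 2
u_2(Q vs D) = 5
u_2(R vs D) = 7
max payoff 7 at {R}

P2 best: {R}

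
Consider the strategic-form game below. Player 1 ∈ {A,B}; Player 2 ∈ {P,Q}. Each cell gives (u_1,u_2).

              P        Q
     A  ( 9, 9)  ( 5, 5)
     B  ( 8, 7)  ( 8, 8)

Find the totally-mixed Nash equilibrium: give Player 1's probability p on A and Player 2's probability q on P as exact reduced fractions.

P1 indiff ⇒ q·9+(1-q)·5 = q·8+(1-q)·8 ⇒ q(1) = (1-q)(3) ⇒ q = 3/4
P2 indiff ⇒ p·9+(1-p)·7 = p·5+(1-p)·8 ⇒ p(4) = (1-p)(1) ⇒ p = 1/5

P1 mixes 1/5 on A; P2 mixes 3/4 on P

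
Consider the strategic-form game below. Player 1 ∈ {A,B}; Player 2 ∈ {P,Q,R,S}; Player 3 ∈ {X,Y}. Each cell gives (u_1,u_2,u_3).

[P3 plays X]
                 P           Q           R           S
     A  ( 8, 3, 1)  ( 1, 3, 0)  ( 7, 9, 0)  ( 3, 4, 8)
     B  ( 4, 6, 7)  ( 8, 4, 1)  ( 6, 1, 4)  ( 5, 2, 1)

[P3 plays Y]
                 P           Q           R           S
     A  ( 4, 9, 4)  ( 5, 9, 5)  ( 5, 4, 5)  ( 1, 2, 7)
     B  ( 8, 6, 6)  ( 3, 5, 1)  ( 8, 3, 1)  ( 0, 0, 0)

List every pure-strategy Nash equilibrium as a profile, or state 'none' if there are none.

(A,P,X): not NE [P2→R gives 9>3; P3→Y gives 4>1]
(A,P,Y): not NE [P1→B gives 8>4]
(A,Q,X): not NE [P1→B gives 8>1; P2→R gives 9>3; P3→Y gives 5>0]
(A,Q,Y): NE
(A,R,X): not NE [P3→Y gives 5>0]
(A,R,Y): not NE [P1→B gives 8>5; P2→Q gives 9>4]
(A,S,X): not NE [P1→B gives 5>3; P2→R gives 9>4]
(A,S,Y): not NE [P2→Q gives 9>2; P3→X gives 8>7]
(B,P,X): not NE [P1→A gives 8>4]
(B,P,Y): not NE [P3→X gives 7>6]
(B,Q,X): not NE [P2→P gives 6>4]
(B,Q,Y): not NE [P1→A gives 5>3; P2→P gives 6>5]
(B,R,X): not NE [P1→A gives 7>6; P2→P gives 6>1]
(B,R,Y): not NE [P2→P gives 6>3; P3→X gives 4>1]
(B,S,X): not NE [P2→P gives 6>2]
(B,S,Y): not NE [P1→A gives 1>0; P2→P gives 6>0; P3→X gives 1>0]

NE set: (A,Q,Y)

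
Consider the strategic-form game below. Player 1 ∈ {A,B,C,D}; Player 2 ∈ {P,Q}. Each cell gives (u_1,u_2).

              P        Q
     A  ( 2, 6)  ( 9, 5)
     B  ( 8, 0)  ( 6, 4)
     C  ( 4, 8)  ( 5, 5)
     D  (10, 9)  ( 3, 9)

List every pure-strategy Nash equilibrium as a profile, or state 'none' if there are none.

NE set: (D,P)

(A,P): not NE [P1→D gives 10>2]
(A,Q): not NE [P2→P gives 6>5]
(B,P): not NE [P1→D gives 10>8; P2→Q gives 4>0]
(B,Q): not NE [P1→A gives 9>6]
(C,P): not NE [P1→D gives 10>4]
(C,Q): not NE [P1→A gives 9>5; P2→P gives 8>5]
(D,P): NE
(D,Q): not NE [P1→A gives 9>3]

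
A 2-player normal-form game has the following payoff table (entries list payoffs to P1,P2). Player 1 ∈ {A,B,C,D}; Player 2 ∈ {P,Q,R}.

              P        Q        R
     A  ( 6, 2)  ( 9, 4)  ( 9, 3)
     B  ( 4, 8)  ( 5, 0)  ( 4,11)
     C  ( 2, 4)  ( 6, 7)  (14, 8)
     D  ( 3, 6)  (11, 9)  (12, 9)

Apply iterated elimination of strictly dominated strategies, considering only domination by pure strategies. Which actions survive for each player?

P1 drop B (A beats it: P:6>4 Q:9>5 R:9>4)
P2 drop P (Q beats it: A:4>2 C:7>4 D:9>6)
P1 drop A (D beats it: Q:11>9 R:12>9)
P1→{C,D} P2→{Q,R}

Remaining: P1:{C,D} P2:{Q,R}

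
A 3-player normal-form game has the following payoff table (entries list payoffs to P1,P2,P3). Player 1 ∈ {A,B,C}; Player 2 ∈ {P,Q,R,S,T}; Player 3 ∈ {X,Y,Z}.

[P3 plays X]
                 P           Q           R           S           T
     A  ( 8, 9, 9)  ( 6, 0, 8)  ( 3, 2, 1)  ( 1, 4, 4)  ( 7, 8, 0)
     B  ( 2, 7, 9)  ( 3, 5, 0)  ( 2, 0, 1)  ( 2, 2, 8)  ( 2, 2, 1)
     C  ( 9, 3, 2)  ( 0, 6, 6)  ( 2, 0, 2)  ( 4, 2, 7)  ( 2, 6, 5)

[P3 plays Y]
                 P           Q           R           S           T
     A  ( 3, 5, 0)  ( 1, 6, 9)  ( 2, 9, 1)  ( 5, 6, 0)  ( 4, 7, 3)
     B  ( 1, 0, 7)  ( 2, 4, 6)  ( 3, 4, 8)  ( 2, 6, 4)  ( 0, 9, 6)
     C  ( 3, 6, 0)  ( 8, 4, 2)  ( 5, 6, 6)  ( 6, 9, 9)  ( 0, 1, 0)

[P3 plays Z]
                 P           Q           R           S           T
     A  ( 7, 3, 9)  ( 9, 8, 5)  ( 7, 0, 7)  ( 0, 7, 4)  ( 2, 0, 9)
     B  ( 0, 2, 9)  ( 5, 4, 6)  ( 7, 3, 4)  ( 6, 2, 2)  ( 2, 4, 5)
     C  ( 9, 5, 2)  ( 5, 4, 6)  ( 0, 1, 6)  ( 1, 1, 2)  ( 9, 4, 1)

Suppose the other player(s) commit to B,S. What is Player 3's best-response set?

u_3(X vs B,S) = 8
u_3(Y vs B,S) = 4
u_3(Z vs B,S) = 2
max payoff 8 at {X}

argmax u_3 = {X}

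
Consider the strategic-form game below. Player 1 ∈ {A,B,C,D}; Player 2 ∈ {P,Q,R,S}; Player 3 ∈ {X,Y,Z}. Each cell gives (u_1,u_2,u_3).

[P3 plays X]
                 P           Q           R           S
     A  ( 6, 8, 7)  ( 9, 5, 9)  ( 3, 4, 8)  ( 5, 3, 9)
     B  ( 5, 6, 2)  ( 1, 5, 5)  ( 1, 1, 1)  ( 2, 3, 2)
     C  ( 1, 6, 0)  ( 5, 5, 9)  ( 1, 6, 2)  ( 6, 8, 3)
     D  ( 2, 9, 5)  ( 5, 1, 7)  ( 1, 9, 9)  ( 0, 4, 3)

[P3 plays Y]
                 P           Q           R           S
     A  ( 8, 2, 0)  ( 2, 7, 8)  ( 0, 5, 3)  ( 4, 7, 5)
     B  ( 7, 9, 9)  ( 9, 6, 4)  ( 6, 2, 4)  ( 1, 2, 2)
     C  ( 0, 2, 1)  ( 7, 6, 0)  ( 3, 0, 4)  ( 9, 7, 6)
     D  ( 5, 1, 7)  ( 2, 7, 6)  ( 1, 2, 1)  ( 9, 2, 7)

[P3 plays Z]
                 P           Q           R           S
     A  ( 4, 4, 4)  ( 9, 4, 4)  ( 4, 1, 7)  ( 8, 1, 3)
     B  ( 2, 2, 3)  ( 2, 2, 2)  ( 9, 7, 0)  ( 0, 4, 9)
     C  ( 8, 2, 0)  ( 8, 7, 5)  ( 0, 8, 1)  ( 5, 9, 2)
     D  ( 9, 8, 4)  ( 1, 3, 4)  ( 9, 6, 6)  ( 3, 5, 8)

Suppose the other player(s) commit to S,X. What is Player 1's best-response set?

u_1(A vs S,X) = 5
u_1(B vs S,X) = 2
u_1(C vs S,X) = 6
u_1(D vs S,X) = 0
max payoff 6 at {C}

BR_1 = {C}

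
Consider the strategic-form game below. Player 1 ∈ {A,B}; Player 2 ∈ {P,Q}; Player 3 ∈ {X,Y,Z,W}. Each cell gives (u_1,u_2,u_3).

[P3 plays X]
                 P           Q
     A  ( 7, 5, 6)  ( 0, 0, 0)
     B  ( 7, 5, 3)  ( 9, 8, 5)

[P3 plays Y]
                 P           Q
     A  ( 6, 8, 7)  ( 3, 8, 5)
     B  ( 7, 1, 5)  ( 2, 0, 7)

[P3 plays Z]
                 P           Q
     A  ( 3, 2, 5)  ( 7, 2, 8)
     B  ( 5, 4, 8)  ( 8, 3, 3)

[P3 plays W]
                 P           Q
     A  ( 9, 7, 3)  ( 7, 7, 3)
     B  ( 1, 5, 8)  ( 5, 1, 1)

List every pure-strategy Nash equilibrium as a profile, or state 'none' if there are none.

(A,P,X): not NE [P3→Y gives 7>6]
(A,P,Y): not NE [P1→B gives 7>6]
(A,P,Z): not NE [P1→B gives 5>3; P3→Y gives 7>5]
(A,P,W): not NE [P3→Y gives 7>3]
(A,Q,X): not NE [P1→B gives 9>0; P2→P gives 5>0; P3→Z gives 8>0]
(A,Q,Y): not NE [P3→Z gives 8>5]
(A,Q,Z): not NE [P1→B gives 8>7]
(A,Q,W): not NE [P3→Z gives 8>3]
(B,P,X): not NE [P2→Q gives 8>5; P3→W gives 8>3]
(B,P,Y): not NE [P3→W gives 8>5]
(B,P,Z): NE
(B,P,W): not NE [P1→A gives 9>1]
(B,Q,X): not NE [P3→Y gives 7>5]
(B,Q,Y): not NE [P1→A gives 3>2; P2→P gives 1>0]
(B,Q,Z): not NE [P2→P gives 4>3; P3→Y gives 7>3]
(B,Q,W): not NE [P1→A gives 7>5; P2→P gives 5>1; P3→Y gives 7>1]

PSNE = {(B,P,Z)}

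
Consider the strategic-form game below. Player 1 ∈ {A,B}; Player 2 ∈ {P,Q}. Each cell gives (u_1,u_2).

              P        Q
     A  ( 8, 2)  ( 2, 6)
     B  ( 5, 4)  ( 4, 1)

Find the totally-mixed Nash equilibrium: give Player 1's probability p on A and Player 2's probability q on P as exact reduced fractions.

P1 indiff ⇒ q·8+(1-q)·2 = q·5+(1-q)·4 ⇒ q(3) = (1-q)(2) ⇒ q = 2/5
P2 indiff ⇒ p·2+(1-p)·4 = p·6+(1-p)·1 ⇒ p(-4) = (1-p)(-3) ⇒ p = 3/7

(p,q) = (3/7, 2/5)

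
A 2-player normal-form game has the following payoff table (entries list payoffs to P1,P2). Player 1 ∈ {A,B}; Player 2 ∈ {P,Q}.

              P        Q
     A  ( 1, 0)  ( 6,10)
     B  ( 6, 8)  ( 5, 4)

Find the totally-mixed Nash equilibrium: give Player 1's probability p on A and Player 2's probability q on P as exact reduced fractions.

P1 indiff ⇒ q·1+(1-q)·6 = q·6+(1-q)·5 ⇒ q(-5) = (1-q)(-1) ⇒ q = 1/6
P2 indiff ⇒ p·0+(1-p)·8 = p·10+(1-p)·4 ⇒ p(-10) = (1-p)(-4) ⇒ p = 2/7

(p,q) = (2/7, 1/6)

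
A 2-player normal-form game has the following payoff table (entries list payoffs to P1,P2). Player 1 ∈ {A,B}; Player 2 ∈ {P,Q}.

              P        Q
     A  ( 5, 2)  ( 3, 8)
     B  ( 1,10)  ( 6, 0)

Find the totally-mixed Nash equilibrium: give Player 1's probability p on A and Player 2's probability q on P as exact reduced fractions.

P1 mixes 5/8 on A; P2 mixes 3/7 on P

P1 indiff ⇒ q·5+(1-q)·3 = q·1+(1-q)·6 ⇒ q(4) = (1-q)(3) ⇒ q = 3/7
P2 indiff ⇒ p·2+(1-p)·10 = p·8+(1-p)·0 ⇒ p(-6) = (1-p)(-10) ⇒ p = 5/8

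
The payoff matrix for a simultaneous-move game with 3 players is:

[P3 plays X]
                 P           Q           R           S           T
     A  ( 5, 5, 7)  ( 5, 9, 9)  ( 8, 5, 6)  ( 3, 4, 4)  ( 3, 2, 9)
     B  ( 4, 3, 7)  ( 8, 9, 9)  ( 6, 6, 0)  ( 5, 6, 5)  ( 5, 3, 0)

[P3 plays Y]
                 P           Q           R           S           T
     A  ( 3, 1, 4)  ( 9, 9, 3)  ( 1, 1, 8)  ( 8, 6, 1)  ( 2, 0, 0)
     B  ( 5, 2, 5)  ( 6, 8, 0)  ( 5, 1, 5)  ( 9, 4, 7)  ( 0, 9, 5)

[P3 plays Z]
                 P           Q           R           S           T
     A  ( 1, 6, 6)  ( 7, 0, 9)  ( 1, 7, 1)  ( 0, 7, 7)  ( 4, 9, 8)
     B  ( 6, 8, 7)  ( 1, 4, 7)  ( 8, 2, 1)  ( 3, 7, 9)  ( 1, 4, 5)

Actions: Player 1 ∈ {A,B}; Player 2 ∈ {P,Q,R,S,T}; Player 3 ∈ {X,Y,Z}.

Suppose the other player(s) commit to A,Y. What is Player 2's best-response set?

u_2(P vs A,Y) = 1
u_2(Q vs A,Y) = 9
u_2(R vs A,Y) = 1
u_2(S vs A,Y) = 6
u_2(T vs A,Y) = 0
max payoff 9 at {Q}

BR_2 = {Q}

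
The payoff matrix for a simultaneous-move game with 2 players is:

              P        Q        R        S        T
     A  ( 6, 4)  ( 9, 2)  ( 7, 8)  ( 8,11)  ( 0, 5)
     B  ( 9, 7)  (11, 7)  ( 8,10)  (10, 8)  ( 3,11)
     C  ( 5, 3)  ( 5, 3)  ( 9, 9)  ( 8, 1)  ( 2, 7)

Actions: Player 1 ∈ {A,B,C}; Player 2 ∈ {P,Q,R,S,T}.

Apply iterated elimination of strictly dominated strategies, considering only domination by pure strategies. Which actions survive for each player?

P1 drop A (B beats it: P:9>6 Q:11>9 R:8>7 S:10>8 T:3>0)
P2 drop P (R beats it: B:10>7 C:9>3)
P2 drop Q (R beats it: B:10>7 C:9>3)
P2 drop S (R beats it: B:10>8 C:9>1)
P1→{B,C} P2→{R,T}

IESDS → P1:{B,C} P2:{R,T}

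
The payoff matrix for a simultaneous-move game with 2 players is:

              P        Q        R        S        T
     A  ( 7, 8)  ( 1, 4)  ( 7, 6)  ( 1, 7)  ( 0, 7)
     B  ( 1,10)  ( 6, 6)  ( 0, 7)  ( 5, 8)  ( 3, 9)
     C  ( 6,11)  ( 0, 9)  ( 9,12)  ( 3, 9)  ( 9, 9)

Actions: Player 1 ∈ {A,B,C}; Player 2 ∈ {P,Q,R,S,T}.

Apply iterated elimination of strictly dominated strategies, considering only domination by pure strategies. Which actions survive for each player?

P2 drop Q (P beats it: A:8>4 B:10>6 C:11>9)
P2 drop S (P beats it: A:8>7 B:10>8 C:11>9)
P1 drop B (C beats it: P:6>1 R:9>0 T:9>3)
P2 drop T (P beats it: A:8>7 C:11>9)
P1→{A,C} P2→{P,R}

Remaining: P1:{A,C} P2:{P,R}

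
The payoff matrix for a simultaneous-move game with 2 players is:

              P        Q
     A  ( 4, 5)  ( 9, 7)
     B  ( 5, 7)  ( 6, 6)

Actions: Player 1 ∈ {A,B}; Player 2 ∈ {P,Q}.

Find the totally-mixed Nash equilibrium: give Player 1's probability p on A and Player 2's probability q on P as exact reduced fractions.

p=1/3, q=3/4

P1 indiff ⇒ q·4+(1-q)·9 = q·5+(1-q)·6 ⇒ q(-1) = (1-q)(-3) ⇒ q = 3/4
P2 indiff ⇒ p·5+(1-p)·7 = p·7+(1-p)·6 ⇒ p(-2) = (1-p)(-1) ⇒ p = 1/3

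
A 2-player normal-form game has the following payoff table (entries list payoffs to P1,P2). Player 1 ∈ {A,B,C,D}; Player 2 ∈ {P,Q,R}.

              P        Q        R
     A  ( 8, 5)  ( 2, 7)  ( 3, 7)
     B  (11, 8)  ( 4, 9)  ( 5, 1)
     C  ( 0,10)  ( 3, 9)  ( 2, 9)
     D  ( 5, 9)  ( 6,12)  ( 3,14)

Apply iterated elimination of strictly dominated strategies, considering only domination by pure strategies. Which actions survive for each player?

Remaining: P1:{B,D} P2:{Q,R}

P1 drop A (B beats it: P:11>8 Q:4>2 R:5>3)
P1 drop C (B beats it: P:11>0 Q:4>3 R:5>2)
P2 drop P (Q beats it: B:9>8 D:12>9)
P1→{B,D} P2→{Q,R}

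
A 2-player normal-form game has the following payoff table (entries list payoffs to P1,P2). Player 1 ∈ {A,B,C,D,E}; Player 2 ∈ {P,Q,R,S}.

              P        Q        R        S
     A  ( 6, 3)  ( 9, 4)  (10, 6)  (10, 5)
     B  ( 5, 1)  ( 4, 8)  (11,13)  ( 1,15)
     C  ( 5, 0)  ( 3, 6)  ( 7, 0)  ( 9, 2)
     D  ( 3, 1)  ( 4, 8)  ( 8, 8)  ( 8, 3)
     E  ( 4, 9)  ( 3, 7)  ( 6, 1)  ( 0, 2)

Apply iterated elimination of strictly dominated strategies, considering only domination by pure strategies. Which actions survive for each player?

IESDS → P1:{A,B} P2:{R,S}

P1 drop C (A beats it: P:6>5 Q:9>3 R:10>7 S:10>9)
P1 drop D (A beats it: P:6>3 Q:9>4 R:10>8 S:10>8)
P1 drop E (A beats it: P:6>4 Q:9>3 R:10>6 S:10>0)
P2 drop P (Q beats it: A:4>3 B:8>1)
P2 drop Q (R beats it: A:6>4 B:13>8)
P1→{A,B} P2→{R,S}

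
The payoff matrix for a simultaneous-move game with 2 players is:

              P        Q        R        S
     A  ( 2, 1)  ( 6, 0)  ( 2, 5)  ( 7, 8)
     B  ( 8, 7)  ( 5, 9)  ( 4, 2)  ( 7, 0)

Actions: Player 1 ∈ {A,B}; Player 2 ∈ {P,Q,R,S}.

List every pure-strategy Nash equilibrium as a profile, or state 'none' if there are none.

Nash profiles: (A,S)

(A,P): not NE [P1→B gives 8>2; P2→S gives 8>1]
(A,Q): not NE [P2→S gives 8>0]
(A,R): not NE [P1→B gives 4>2; P2→S gives 8>5]
(A,S): NE
(B,P): not NE [P2→Q gives 9>7]
(B,Q): not NE [P1→A gives 6>5]
(B,R): not NE [P2→Q gives 9>2]
(B,S): not NE [P2→Q gives 9>0]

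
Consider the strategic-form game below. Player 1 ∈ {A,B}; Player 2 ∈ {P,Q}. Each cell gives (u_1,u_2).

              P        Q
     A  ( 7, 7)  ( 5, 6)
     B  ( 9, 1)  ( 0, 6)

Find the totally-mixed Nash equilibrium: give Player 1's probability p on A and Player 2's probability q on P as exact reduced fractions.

p=5/6, q=5/7

P1 indiff ⇒ q·7+(1-q)·5 = q·9+(1-q)·0 ⇒ q(-2) = (1-q)(-5) ⇒ q = 5/7
P2 indiff ⇒ p·7+(1-p)·1 = p·6+(1-p)·6 ⇒ p(1) = (1-p)(5) ⇒ p = 5/6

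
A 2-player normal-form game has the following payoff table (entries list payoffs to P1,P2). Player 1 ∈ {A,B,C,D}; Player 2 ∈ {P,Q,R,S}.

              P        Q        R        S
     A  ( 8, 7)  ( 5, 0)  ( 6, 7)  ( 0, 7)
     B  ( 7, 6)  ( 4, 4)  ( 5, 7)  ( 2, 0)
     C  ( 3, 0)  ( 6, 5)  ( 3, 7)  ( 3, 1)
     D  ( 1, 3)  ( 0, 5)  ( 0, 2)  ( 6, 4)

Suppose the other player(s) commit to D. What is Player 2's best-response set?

BR_2 = {Q}

u_2(P vs D) = 3
u_2(Q vs D) = 5
u_2(R vs D) = 2
u_2(S vs D) = 4
max payoff 5 at {Q}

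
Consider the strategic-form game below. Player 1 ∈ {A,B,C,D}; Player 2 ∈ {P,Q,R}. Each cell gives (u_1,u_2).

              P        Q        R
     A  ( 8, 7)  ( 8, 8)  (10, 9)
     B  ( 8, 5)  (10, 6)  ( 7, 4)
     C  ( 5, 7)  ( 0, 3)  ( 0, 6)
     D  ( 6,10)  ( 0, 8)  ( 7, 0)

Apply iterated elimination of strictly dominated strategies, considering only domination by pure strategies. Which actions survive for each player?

Survivors P1:{A,B} P2:{Q,R}

P1 drop C (A beats it: P:8>5 Q:8>0 R:10>0)
P1 drop D (A beats it: P:8>6 Q:8>0 R:10>7)
P2 drop P (Q beats it: A:8>7 B:6>5)
P1→{A,B} P2→{Q,R}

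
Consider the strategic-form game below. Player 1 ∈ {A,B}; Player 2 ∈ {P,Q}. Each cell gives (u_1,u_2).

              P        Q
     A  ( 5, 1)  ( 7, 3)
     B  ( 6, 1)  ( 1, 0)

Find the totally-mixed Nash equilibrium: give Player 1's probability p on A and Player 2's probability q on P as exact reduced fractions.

P1 indiff ⇒ q·5+(1-q)·7 = q·6+(1-q)·1 ⇒ q(-1) = (1-q)(-6) ⇒ q = 6/7
P2 indiff ⇒ p·1+(1-p)·1 = p·3+(1-p)·0 ⇒ p(-2) = (1-p)(-1) ⇒ p = 1/3

P1 mixes 1/3 on A; P2 mixes 6/7 on P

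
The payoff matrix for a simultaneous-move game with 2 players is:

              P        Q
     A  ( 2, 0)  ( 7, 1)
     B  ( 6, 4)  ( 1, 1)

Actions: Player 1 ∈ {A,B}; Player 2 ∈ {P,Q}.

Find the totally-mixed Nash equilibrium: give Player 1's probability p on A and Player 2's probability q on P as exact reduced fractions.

P1 indiff ⇒ q·2+(1-q)·7 = q·6+(1-q)·1 ⇒ q(-4) = (1-q)(-6) ⇒ q = 3/5
P2 indiff ⇒ p·0+(1-p)·4 = p·1+(1-p)·1 ⇒ p(-1) = (1-p)(-3) ⇒ p = 3/4

p=3/4, q=3/5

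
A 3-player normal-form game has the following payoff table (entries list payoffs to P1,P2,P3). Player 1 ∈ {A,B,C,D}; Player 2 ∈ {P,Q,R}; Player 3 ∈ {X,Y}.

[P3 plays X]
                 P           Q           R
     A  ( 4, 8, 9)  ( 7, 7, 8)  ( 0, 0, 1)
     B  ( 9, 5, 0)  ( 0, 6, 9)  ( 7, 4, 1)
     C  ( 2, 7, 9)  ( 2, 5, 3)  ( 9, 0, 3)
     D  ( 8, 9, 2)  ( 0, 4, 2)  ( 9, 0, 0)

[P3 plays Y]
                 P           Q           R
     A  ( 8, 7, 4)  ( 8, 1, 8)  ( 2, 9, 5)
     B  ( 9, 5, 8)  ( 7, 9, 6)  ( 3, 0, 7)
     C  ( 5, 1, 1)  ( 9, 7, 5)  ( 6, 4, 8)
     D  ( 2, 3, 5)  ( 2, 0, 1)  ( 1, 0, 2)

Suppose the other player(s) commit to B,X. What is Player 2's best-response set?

P2 best: {Q}

u_2(P vs B,X) = 5
u_2(Q vs B,X) = 6
u_2(R vs B,X) = 4
max payoff 6 at {Q}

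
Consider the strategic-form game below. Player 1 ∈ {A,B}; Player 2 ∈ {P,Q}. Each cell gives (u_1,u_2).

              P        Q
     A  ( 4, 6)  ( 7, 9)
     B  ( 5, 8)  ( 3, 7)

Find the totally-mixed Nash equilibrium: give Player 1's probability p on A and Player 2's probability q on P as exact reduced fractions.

P1 indiff ⇒ q·4+(1-q)·7 = q·5+(1-q)·3 ⇒ q(-1) = (1-q)(-4) ⇒ q = 4/5
P2 indiff ⇒ p·6+(1-p)·8 = p·9+(1-p)·7 ⇒ p(-3) = (1-p)(-1) ⇒ p = 1/4

P1 mixes 1/4 on A; P2 mixes 4/5 on P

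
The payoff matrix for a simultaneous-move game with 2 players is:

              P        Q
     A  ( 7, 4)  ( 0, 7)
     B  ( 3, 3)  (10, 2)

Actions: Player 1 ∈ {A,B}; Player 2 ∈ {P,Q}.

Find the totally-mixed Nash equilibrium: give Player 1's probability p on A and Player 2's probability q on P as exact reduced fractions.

P1 indiff ⇒ q·7+(1-q)·0 = q·3+(1-q)·10 ⇒ q(4) = (1-q)(10) ⇒ q = 5/7
P2 indiff ⇒ p·4+(1-p)·3 = p·7+(1-p)·2 ⇒ p(-3) = (1-p)(-1) ⇒ p = 1/4

p=1/4, q=5/7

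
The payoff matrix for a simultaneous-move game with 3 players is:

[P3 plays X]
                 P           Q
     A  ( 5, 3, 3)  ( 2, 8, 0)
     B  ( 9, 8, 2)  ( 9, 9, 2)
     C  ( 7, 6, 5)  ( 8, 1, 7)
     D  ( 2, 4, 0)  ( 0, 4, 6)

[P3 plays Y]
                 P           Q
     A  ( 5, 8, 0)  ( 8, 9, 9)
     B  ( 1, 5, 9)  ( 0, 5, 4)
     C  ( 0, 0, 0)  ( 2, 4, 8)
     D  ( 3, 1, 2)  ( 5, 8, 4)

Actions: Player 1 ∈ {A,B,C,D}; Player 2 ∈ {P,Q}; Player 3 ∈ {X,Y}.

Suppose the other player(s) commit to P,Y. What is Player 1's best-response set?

u_1(A vs P,Y) = 5
u_1(B vs P,Y) = 1
u_1(C vs P,Y) = 0
u_1(D vs P,Y) = 3
max payoff 5 at {A}

argmax u_1 = {A}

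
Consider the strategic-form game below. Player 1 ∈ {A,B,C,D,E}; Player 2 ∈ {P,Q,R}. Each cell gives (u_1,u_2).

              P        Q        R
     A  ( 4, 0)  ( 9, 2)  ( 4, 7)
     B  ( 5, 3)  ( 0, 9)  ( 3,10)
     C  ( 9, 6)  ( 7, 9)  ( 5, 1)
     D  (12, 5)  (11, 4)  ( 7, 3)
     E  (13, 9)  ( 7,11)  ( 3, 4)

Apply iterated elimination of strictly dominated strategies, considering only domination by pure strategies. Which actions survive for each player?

P1 drop A (D beats it: P:12>4 Q:11>9 R:7>4)
P1 drop B (C beats it: P:9>5 Q:7>0 R:5>3)
P1 drop C (D beats it: P:12>9 Q:11>7 R:7>5)
P2 drop R (P beats it: D:5>3 E:9>4)
P1→{D,E} P2→{P,Q}

Survivors P1:{D,E} P2:{P,Q}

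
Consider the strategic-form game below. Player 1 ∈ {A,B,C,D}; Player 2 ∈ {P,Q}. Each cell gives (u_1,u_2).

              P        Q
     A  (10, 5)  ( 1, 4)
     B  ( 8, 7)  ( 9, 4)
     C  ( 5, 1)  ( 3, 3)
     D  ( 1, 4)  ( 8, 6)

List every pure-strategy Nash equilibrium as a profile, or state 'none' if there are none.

Nash profiles: (A,P)

(A,P): NE
(A,Q): not NE [P1→B gives 9>1; P2→P gives 5>4]
(B,P): not NE [P1→A gives 10>8]
(B,Q): not NE [P2→P gives 7>4]
(C,P): not NE [P1→A gives 10>5; P2→Q gives 3>1]
(C,Q): not NE [P1→B gives 9>3]
(D,P): not NE [P1→A gives 10>1; P2→Q gives 6>4]
(D,Q): not NE [P1→B gives 9>8]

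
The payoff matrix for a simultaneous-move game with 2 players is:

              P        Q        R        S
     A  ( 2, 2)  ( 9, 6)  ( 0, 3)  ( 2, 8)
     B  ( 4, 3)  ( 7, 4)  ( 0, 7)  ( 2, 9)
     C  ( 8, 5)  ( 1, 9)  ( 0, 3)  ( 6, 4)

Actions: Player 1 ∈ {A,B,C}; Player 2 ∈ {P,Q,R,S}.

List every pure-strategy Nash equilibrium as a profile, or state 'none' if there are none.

(A,P): not NE [P1→C gives 8>2; P2→S gives 8>2]
(A,Q): not NE [P2→S gives 8>6]
(A,R): not NE [P2→S gives 8>3]
(A,S): not NE [P1→C gives 6>2]
(B,P): not NE [P1→C gives 8>4; P2→S gives 9>3]
(B,Q): not NE [P1→A gives 9>7; P2→S gives 9>4]
(B,R): not NE [P2→S gives 9>7]
(B,S): not NE [P1→C gives 6>2]
(C,P): not NE [P2→Q gives 9>5]
(C,Q): not NE [P1→A gives 9>1]
(C,R): not NE [P2→Q gives 9>3]
(C,S): not NE [P2→Q gives 9>4]

No pure NE.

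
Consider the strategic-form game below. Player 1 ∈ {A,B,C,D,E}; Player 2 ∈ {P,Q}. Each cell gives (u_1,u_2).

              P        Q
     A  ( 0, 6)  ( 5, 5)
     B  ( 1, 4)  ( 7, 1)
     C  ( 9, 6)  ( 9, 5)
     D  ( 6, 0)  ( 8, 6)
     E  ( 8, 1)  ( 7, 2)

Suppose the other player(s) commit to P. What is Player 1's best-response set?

BR_1 = {C}

u_1(A vs P) = 0
u_1(B vs P) = 1
u_1(C vs P) = 9
u_1(D vs P) = 6
u_1(E vs P) = 8
max payoff 9 at {C}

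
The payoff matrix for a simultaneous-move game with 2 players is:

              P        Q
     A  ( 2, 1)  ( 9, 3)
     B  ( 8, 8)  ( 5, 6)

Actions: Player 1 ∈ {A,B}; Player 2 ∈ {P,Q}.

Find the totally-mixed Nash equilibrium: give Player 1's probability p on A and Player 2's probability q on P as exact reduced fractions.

P1 indiff ⇒ q·2+(1-q)·9 = q·8+(1-q)·5 ⇒ q(-6) = (1-q)(-4) ⇒ q = 2/5
P2 indiff ⇒ p·1+(1-p)·8 = p·3+(1-p)·6 ⇒ p(-2) = (1-p)(-2) ⇒ p = 1/2

P1 mixes 1/2 on A; P2 mixes 2/5 on P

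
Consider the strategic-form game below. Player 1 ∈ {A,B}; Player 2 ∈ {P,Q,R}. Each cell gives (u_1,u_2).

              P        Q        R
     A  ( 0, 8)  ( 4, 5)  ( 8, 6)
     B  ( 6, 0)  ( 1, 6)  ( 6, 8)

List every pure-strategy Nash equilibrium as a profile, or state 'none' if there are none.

(A,P): not NE [P1→B gives 6>0]
(A,Q): not NE [P2→P gives 8>5]
(A,R): not NE [P2→P gives 8>6]
(B,P): not NE [P2→R gives 8>0]
(B,Q): not NE [P1→A gives 4>1; P2→R gives 8>6]
(B,R): not NE [P1→A gives 8>6]

No pure NE.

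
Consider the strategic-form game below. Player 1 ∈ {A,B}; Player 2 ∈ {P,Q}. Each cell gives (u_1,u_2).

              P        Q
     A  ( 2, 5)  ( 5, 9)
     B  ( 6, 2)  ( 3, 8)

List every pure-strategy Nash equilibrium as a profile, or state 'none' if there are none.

(A,P): not NE [P1→B gives 6>2; P2→Q gives 9>5]
(A,Q): NE
(B,P): not NE [P2→Q gives 8>2]
(B,Q): not NE [P1→A gives 5>3]

NE set: (A,Q)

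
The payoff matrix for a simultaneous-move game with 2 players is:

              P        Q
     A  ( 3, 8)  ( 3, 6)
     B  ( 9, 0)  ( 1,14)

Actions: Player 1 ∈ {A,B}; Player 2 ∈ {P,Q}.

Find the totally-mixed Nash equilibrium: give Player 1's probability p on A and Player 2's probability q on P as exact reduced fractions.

P1 indiff ⇒ q·3+(1-q)·3 = q·9+(1-q)·1 ⇒ q(-6) = (1-q)(-2) ⇒ q = 1/4
P2 indiff ⇒ p·8+(1-p)·0 = p·6+(1-p)·14 ⇒ p(2) = (1-p)(14) ⇒ p = 7/8

(p,q) = (7/8, 1/4)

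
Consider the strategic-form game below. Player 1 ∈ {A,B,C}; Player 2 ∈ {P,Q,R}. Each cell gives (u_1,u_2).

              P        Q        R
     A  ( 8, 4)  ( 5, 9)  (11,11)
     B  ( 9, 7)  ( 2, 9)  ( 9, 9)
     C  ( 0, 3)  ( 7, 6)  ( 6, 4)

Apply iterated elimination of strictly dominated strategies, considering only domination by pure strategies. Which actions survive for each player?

IESDS → P1:{A,C} P2:{Q,R}

P2 drop P (Q beats it: A:9>4 B:9>7 C:6>3)
P1 drop B (A beats it: Q:5>2 R:11>9)
P1→{A,C} P2→{Q,R}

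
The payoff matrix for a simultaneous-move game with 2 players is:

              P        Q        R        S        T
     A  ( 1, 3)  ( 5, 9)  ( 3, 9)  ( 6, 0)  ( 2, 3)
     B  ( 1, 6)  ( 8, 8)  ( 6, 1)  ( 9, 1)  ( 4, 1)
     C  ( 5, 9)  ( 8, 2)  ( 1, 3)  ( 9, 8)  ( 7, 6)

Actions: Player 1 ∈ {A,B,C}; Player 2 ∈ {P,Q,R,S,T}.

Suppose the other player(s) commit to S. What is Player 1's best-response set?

argmax u_1 = {B,C}

u_1(A vs S) = 6
u_1(B vs S) = 9
u_1(C vs S) = 9
max payoff 9 at {B,C}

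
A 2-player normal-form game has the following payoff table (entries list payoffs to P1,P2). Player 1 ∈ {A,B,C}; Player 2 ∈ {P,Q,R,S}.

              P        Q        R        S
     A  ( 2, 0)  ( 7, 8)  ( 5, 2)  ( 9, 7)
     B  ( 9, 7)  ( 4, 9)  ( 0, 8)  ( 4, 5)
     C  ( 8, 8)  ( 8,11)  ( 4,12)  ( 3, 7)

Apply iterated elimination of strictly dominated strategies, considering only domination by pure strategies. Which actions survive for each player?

P2 drop P (Q beats it: A:8>0 B:9>7 C:11>8)
P1 drop B (A beats it: Q:7>4 R:5>0 S:9>4)
P2 drop S (Q beats it: A:8>7 C:11>7)
P1→{A,C} P2→{Q,R}

IESDS → P1:{A,C} P2:{Q,R}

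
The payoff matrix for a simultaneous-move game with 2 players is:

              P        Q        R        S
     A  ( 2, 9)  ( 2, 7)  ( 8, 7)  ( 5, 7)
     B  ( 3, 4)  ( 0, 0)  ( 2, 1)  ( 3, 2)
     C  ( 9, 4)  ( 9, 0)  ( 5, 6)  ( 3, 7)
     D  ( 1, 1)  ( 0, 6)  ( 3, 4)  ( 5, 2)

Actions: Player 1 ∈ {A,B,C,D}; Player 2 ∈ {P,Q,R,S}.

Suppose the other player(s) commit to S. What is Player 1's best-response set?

u_1(A vs S) = 5
u_1(B vs S) = 3
u_1(C vs S) = 3
u_1(D vs S) = 5
max payoff 5 at {A,D}

P1 best: {A,D}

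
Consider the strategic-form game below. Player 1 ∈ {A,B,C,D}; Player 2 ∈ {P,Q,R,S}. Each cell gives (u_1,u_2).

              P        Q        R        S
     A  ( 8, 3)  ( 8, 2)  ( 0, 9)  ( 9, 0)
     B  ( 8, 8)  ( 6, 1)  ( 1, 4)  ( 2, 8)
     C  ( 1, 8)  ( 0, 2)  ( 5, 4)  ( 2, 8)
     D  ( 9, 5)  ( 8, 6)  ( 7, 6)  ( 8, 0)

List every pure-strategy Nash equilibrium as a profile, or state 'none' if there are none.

PSNE = {(D,Q), (D,R)}

(A,P): not NE [P1→D gives 9>8; P2→R gives 9>3]
(A,Q): not NE [P2→R gives 9>2]
(A,R): not NE [P1→D gives 7>0]
(A,S): not NE [P2→R gives 9>0]
(B,P): not NE [P1→D gives 9>8]
(B,Q): not NE [P1→D gives 8>6; P2→S gives 8>1]
(B,R): not NE [P1→D gives 7>1; P2→S gives 8>4]
(B,S): not NE [P1→A gives 9>2]
(C,P): not NE [P1→D gives 9>1]
(C,Q): not NE [P1→D gives 8>0; P2→S gives 8>2]
(C,R): not NE [P1→D gives 7>5; P2→S gives 8>4]
(C,S): not NE [P1→A gives 9>2]
(D,P): not NE [P2→R gives 6>5]
(D,Q): NE
(D,R): NE
(D,S): not NE [P1→A gives 9>8; P2→R gives 6>0]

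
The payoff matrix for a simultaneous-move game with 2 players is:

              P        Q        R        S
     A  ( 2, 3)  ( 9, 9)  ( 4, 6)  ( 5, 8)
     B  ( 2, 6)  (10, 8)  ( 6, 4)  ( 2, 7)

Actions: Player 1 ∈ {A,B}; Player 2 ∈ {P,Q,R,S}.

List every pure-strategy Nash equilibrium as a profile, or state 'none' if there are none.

(A,P): not NE [P2→Q gives 9>3]
(A,Q): not NE [P1→B gives 10>9]
(A,R): not NE [P1→B gives 6>4; P2→Q gives 9>6]
(A,S): not NE [P2→Q gives 9>8]
(B,P): not NE [P2→Q gives 8>6]
(B,Q): NE
(B,R): not NE [P2→Q gives 8>4]
(B,S): not NE [P1→A gives 5>2; P2→Q gives 8>7]

Nash profiles: (B,Q)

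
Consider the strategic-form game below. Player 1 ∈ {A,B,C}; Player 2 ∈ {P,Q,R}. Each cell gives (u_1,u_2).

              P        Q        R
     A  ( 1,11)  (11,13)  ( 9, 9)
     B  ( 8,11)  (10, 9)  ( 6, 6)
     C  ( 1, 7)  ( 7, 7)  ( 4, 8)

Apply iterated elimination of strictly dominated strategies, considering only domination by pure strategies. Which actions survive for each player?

P1 drop C (B beats it: P:8>1 Q:10>7 R:6>4)
P2 drop R (P beats it: A:11>9 B:11>6)
P1→{A,B} P2→{P,Q}

IESDS → P1:{A,B} P2:{P,Q}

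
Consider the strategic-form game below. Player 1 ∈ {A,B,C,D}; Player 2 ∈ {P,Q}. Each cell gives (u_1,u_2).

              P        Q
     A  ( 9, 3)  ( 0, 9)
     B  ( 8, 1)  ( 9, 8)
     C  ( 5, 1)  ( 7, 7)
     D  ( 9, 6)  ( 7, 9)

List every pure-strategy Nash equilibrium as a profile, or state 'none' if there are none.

(A,P): not NE [P2→Q gives 9>3]
(A,Q): not NE [P1→B gives 9>0]
(B,P): not NE [P1→D gives 9>8; P2→Q gives 8>1]
(B,Q): NE
(C,P): not NE [P1→D gives 9>5; P2→Q gives 7>1]
(C,Q): not NE [P1→B gives 9>7]
(D,P): not NE [P2→Q gives 9>6]
(D,Q): not NE [P1→B gives 9>7]

PSNE = {(B,Q)}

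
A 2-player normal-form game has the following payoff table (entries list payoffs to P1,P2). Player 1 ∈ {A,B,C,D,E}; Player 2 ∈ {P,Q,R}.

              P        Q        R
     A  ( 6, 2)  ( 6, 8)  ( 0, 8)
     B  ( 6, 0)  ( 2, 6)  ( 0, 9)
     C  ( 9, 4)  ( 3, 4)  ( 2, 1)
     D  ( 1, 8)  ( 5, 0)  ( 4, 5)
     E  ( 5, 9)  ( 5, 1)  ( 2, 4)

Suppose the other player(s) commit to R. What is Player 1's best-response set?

P1 best: {D}

u_1(A vs R) = 0
u_1(B vs R) = 0
u_1(C vs R) = 2
u_1(D vs R) = 4
u_1(E vs R) = 2
max payoff 4 at {D}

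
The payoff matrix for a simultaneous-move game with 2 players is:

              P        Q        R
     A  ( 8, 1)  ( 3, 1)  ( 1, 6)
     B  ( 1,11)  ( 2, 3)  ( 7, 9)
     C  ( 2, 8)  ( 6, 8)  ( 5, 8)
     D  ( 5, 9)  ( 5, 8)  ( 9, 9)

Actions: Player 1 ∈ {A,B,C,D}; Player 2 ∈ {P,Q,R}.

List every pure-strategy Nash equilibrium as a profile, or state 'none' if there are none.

PSNE = {(C,Q), (D,R)}

(A,P): not NE [P2→R gives 6>1]
(A,Q): not NE [P1→C gives 6>3; P2→R gives 6>1]
(A,R): not NE [P1→D gives 9>1]
(B,P): not NE [P1→A gives 8>1]
(B,Q): not NE [P1→C gives 6>2; P2→P gives 11>3]
(B,R): not NE [P1→D gives 9>7; P2→P gives 11>9]
(C,P): not NE [P1→A gives 8>2]
(C,Q): NE
(C,R): not NE [P1→D gives 9>5]
(D,P): not NE [P1→A gives 8>5]
(D,Q): not NE [P1→C gives 6>5; P2→R gives 9>8]
(D,R): NE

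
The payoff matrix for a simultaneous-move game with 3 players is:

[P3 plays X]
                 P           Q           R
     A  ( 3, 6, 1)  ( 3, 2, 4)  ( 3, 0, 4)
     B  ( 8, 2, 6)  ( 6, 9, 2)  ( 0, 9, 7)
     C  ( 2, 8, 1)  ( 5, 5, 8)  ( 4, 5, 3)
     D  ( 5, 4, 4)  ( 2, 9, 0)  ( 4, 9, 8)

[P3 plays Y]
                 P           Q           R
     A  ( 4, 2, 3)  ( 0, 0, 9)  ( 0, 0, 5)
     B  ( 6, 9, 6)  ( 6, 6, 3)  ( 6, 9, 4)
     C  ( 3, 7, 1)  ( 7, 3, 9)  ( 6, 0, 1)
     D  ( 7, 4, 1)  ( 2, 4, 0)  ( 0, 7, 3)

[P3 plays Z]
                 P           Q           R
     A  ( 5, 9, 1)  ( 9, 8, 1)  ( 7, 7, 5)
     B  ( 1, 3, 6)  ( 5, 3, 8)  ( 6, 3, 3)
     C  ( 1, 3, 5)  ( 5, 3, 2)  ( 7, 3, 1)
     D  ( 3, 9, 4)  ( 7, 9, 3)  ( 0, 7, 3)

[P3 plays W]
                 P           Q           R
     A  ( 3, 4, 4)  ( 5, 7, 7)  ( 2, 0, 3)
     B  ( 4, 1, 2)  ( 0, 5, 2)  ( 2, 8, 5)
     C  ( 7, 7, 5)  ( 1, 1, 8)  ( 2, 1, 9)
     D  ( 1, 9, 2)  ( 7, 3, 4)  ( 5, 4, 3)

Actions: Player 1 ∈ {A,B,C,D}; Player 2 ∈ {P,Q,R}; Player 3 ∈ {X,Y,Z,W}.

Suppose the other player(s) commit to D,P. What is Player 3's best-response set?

u_3(X vs D,P) = 4
u_3(Y vs D,P) = 1
u_3(Z vs D,P) = 4
u_3(W vs D,P) = 2
max payoff 4 at {X,Z}

P3 best: {X,Z}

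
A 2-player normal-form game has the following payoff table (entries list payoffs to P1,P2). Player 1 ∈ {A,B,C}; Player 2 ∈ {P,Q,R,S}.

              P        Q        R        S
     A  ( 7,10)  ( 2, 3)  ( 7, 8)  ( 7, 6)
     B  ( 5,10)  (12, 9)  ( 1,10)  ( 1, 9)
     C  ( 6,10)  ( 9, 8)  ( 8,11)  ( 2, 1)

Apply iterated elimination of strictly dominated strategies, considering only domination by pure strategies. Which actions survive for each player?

Survivors P1:{A,C} P2:{P,R}

P2 drop Q (P beats it: A:10>3 B:10>9 C:10>8)
P1 drop B (A beats it: P:7>5 R:7>1 S:7>1)
P2 drop S (P beats it: A:10>6 C:10>1)
P1→{A,C} P2→{P,R}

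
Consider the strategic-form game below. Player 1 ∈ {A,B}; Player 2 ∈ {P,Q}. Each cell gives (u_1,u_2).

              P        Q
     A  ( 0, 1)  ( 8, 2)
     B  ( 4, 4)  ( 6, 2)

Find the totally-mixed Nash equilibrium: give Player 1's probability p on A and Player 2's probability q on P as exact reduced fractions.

P1 indiff ⇒ q·0+(1-q)·8 = q·4+(1-q)·6 ⇒ q(-4) = (1-q)(-2) ⇒ q = 1/3
P2 indiff ⇒ p·1+(1-p)·4 = p·2+(1-p)·2 ⇒ p(-1) = (1-p)(-2) ⇒ p = 2/3

P1 mixes 2/3 on A; P2 mixes 1/3 on P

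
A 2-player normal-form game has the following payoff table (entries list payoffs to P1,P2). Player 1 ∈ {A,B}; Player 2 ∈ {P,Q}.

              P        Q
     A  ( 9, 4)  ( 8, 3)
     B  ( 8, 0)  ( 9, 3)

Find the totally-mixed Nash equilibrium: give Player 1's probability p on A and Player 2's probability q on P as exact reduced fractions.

P1 indiff ⇒ q·9+(1-q)·8 = q·8+(1-q)·9 ⇒ q(1) = (1-q)(1) ⇒ q = 1/2
P2 indiff ⇒ p·4+(1-p)·0 = p·3+(1-p)·3 ⇒ p(1) = (1-p)(3) ⇒ p = 3/4

p=3/4, q=1/2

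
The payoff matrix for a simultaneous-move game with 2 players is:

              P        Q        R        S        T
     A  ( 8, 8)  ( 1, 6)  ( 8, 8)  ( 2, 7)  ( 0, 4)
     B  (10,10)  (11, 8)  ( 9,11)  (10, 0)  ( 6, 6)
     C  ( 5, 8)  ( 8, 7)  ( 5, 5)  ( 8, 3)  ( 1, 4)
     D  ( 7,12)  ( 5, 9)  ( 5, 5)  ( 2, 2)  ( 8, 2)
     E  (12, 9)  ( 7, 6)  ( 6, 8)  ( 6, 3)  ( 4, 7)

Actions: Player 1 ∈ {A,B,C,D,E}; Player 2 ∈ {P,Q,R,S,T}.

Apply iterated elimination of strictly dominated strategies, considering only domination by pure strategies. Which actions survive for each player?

Survivors P1:{B,E} P2:{P,R}

P1 drop A (B beats it: P:10>8 Q:11>1 R:9>8 S:10>2 T:6>0)
P1 drop C (B beats it: P:10>5 Q:11>8 R:9>5 S:10>8 T:6>1)
P2 drop Q (P beats it: B:10>8 D:12>9 E:9>6)
P2 drop S (P beats it: B:10>0 D:12>2 E:9>3)
P2 drop T (P beats it: B:10>6 D:12>2 E:9>7)
P1 drop D (B beats it: P:10>7 R:9>5)
P1→{B,E} P2→{P,R}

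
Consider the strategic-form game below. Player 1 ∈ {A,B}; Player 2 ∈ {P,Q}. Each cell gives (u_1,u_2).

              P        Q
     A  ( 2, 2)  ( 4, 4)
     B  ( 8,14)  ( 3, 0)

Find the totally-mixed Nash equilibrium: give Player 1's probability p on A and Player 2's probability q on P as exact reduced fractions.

P1 indiff ⇒ q·2+(1-q)·4 = q·8+(1-q)·3 ⇒ q(-6) = (1-q)(-1) ⇒ q = 1/7
P2 indiff ⇒ p·2+(1-p)·14 = p·4+(1-p)·0 ⇒ p(-2) = (1-p)(-14) ⇒ p = 7/8

(p,q) = (7/8, 1/7)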